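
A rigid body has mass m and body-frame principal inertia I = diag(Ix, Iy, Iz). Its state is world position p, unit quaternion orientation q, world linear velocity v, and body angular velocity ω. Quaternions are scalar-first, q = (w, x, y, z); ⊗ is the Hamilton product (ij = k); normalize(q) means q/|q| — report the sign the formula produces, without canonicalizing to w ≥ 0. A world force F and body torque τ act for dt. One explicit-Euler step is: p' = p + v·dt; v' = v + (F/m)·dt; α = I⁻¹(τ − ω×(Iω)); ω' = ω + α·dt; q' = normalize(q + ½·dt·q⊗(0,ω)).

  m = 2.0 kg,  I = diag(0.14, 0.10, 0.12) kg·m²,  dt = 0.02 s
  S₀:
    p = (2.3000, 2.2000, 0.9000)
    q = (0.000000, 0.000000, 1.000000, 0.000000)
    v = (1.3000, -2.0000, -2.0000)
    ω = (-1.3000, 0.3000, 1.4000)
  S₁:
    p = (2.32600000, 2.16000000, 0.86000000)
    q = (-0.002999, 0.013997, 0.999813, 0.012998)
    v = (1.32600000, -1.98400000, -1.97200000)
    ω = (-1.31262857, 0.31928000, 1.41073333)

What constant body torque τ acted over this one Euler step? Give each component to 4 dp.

τ = (-0.0800, 0.0600, 0.0800)

ω₁ − ω₀ = (-0.01262857, 0.01928000, 0.01073333)
τ = I·(Δω/dt) + ω₀×(Iω₀) = (-0.0800, 0.0600, 0.0800)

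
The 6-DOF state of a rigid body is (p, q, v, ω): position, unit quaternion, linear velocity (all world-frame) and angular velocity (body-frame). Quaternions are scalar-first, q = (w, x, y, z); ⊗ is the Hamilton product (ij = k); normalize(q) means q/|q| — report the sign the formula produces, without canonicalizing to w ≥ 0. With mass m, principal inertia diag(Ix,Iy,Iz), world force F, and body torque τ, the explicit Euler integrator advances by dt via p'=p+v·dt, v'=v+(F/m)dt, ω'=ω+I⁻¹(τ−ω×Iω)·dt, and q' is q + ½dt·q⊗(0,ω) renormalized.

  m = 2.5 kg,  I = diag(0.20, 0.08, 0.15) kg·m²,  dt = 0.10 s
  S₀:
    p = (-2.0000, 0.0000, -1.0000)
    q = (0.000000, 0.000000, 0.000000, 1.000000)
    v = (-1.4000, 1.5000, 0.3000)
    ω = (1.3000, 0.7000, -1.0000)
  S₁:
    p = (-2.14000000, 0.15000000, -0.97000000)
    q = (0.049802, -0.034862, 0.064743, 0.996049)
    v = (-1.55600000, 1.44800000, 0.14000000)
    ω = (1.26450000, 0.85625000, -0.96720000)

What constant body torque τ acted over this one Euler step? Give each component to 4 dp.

τ = (-0.1200, 0.0600, -0.0600)

rate change Δω = (-0.03550000, 0.15625000, 0.03280000)
I·α + gyro = (-0.1200, 0.0600, -0.0600)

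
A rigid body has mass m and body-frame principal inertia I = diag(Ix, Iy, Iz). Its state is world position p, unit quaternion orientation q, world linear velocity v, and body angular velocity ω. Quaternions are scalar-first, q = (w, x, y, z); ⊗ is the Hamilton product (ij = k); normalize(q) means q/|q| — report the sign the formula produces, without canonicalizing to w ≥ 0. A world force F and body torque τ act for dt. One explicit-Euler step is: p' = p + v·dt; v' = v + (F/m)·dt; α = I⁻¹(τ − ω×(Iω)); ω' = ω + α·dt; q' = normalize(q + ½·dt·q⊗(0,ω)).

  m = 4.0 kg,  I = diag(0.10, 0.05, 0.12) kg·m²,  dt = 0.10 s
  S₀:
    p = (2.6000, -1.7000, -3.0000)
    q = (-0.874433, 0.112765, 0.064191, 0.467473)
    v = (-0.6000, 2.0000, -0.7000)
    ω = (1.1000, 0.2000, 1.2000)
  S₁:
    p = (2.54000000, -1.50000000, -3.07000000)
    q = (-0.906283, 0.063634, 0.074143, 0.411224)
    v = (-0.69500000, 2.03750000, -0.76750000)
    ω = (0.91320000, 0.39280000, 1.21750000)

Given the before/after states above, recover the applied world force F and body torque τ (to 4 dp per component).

rate change Δω = (-0.18680000, 0.19280000, 0.01750000)
applied torque τ = (-0.1700, 0.0700, 0.0100)
v₁ − v₀ = (-0.09500000, 0.03750000, -0.06750000)
applied force F = (-3.8000, 1.5000, -2.7000)

F = (-3.8000, 1.5000, -2.7000)
τ = (-0.1700, 0.0700, 0.0100)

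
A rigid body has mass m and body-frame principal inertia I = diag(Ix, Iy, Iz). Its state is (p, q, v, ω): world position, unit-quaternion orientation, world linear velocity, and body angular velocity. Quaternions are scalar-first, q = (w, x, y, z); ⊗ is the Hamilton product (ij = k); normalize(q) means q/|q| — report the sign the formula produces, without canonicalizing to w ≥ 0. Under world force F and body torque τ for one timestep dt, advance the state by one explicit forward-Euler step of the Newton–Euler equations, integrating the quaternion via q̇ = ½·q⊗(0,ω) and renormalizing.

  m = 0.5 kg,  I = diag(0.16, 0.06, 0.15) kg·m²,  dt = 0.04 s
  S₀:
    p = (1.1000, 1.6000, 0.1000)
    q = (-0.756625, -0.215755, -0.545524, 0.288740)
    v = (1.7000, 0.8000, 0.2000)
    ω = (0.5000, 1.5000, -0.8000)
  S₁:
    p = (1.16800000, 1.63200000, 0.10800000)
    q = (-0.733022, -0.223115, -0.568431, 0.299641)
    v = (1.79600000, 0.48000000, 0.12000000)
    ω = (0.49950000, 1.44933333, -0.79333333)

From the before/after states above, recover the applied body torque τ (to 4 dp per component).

rate change Δω = (-0.00050000, -0.05066667, 0.00666667)
gyro term ω₀×Iω₀ = (-0.1080, -0.0040, -0.0750)
τ = I·(Δω/dt) + ω₀×(Iω₀) = (-0.1100, -0.0800, -0.0500)

τ = (-0.1100, -0.0800, -0.0500)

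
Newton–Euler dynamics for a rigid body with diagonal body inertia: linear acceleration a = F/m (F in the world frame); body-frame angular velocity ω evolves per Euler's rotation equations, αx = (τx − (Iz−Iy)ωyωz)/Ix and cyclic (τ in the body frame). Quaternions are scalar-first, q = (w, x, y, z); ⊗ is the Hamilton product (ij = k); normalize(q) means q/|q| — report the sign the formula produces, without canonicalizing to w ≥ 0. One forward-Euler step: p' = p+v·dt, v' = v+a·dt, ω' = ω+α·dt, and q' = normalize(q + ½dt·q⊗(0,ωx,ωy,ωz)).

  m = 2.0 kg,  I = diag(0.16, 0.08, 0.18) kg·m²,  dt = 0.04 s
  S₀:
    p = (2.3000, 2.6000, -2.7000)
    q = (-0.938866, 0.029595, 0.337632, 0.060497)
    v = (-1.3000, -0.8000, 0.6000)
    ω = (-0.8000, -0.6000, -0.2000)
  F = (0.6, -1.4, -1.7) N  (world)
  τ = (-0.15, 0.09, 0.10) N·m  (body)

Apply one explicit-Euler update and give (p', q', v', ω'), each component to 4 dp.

angular accel α = (-1.0125, 1.1650, 0.7689)
ω' = ω + α·dt = (-0.8405, -0.5534, -0.1692)
2q̇ = q⊗(0,ω) = (0.2383546, 0.7198646, 0.5208410, 0.4401218)
updated quaternion q' = (-0.9339, 0.0440, 0.3480, 0.0693)
a = F/m = (0.3000, -0.7000, -0.8500)
p' = p + v·dt = (2.2480, 2.5680, -2.6760)
v' = v + a·dt = (-1.2880, -0.8280, 0.5660)

p' = (2.2480, 2.5680, -2.6760)
q' = (-0.9339, 0.0440, 0.3480, 0.0693)
v' = (-1.2880, -0.8280, 0.5660)
ω' = (-0.8405, -0.5534, -0.1692)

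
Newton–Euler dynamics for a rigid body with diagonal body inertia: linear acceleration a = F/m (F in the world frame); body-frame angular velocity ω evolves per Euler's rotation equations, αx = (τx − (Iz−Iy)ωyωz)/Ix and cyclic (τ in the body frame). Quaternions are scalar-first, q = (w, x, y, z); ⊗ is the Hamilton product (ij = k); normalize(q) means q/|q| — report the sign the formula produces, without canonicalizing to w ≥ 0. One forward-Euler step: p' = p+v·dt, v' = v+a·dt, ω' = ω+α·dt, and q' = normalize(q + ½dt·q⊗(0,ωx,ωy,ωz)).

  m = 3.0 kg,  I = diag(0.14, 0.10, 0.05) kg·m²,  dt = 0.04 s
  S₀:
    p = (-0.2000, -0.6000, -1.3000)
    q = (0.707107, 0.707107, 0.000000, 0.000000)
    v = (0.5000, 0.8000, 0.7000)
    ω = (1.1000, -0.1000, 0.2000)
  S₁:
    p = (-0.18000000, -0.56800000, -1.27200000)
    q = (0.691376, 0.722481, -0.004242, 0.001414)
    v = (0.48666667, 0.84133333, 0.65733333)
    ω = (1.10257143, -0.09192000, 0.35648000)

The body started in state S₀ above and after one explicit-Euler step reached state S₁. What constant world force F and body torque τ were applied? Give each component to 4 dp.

F = (-1.0000, 3.1000, -3.2000)
τ = (0.0100, 0.0400, 0.2000)

Δv = v₁−v₀ = (-0.01333333, 0.04133333, -0.04266667)
F = m·Δv/dt = (-1.0000, 3.1000, -3.2000)
rate change Δω = (0.00257143, 0.00808000, 0.15648000)
I·α + gyro = (0.0100, 0.0400, 0.2000)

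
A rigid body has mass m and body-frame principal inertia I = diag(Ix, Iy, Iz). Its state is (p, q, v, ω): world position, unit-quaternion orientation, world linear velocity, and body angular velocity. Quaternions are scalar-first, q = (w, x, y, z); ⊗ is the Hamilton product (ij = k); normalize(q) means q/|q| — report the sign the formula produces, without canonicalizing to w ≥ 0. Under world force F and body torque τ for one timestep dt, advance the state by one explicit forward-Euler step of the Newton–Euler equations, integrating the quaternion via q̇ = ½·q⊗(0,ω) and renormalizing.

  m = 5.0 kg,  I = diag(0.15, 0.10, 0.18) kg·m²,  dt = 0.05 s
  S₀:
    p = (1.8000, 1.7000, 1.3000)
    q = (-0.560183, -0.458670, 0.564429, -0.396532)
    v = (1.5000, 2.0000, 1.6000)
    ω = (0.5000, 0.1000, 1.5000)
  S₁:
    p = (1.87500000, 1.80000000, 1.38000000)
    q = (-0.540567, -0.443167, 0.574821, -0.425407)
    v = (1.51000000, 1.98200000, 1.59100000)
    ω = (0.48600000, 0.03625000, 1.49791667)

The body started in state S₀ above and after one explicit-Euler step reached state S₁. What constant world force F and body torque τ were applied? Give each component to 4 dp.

F = (1.0000, -1.8000, -0.9000)
τ = (-0.0300, -0.1500, -0.0100)

velocity change Δv = (0.01000000, -0.01800000, -0.00900000)
applied force F = (1.0000, -1.8000, -0.9000)
ω₁ − ω₀ = (-0.01400000, -0.06375000, -0.00208333)
gyro term ω₀×Iω₀ = (0.0120, -0.0225, -0.0025)
τ = I·(Δω/dt) + ω₀×(Iω₀) = (-0.0300, -0.1500, -0.0100)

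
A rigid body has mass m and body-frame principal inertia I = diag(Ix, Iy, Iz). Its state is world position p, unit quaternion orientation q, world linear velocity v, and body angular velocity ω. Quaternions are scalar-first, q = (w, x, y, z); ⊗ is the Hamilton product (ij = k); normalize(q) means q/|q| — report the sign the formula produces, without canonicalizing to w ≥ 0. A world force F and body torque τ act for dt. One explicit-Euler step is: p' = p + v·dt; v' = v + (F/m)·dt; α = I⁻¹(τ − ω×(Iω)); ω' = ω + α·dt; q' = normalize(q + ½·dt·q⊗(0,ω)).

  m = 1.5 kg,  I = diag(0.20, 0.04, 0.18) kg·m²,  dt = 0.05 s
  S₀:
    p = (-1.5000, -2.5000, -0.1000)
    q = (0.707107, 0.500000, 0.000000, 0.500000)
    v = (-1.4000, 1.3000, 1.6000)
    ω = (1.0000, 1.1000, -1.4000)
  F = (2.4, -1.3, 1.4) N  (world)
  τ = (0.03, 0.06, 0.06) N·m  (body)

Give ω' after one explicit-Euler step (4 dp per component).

gyro term ω×Iω = (-0.2156, -0.0280, -0.1760)
angular accel α = (1.2280, 2.2000, 1.3111)
new body rate ω' = (1.0614, 1.2100, -1.3344)

ω' = (1.0614, 1.2100, -1.3344)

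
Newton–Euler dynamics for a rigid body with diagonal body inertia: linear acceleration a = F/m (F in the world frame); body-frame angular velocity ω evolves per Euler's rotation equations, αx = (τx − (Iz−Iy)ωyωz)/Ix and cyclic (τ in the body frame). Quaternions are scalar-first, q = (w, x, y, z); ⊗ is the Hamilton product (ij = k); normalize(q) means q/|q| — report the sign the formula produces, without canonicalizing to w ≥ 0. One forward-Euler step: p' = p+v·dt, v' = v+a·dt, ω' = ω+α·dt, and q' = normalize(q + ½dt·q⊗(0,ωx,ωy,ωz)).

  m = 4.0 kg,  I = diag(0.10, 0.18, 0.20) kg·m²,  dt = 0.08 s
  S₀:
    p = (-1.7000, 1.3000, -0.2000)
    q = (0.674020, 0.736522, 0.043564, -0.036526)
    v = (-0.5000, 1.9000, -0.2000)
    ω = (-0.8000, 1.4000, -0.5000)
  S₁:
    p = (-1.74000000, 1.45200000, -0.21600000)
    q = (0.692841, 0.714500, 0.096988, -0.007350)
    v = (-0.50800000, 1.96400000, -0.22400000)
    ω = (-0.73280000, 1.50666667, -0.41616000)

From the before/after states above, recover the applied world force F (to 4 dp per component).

v₁ − v₀ = (-0.00800000, 0.06400000, -0.02400000)
applied force F = (-0.4000, 3.2000, -1.2000)

F = (-0.4000, 3.2000, -1.2000)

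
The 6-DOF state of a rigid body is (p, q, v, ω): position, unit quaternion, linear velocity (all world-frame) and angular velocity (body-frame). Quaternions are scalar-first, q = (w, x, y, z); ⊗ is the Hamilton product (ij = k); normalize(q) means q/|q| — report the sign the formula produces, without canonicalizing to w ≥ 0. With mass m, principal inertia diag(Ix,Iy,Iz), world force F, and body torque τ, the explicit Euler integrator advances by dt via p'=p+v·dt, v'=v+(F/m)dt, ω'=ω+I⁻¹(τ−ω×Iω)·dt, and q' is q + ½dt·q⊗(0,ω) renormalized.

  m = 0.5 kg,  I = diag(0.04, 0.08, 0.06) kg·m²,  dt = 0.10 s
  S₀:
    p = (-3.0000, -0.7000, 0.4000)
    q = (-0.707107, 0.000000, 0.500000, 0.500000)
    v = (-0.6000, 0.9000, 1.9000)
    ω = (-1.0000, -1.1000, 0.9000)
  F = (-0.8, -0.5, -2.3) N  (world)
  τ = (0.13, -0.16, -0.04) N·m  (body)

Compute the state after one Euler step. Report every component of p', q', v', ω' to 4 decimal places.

p' = (-3.0600, -0.6100, 0.5900)
q' = (-0.6995, 0.0850, 0.5120, 0.4913)
v' = (-0.7600, 0.8000, 1.4400)
ω' = (-0.7245, -1.3225, 0.7600)

precession coupling ω×(Iω) = (0.0198, 0.0180, 0.0440)
angular accel α = (2.7550, -2.2250, -1.4000)
ω + α·dt = (-0.7245, -1.3225, 0.7600)
2q̇ = q⊗(0,ω) = (0.1000000, 1.7071070, 0.2778177, -0.1363963)
q' = normalize(q + ½dt·q⊗(0,ω)) = (-0.6995, 0.0850, 0.5120, 0.4913)
p' = p + v·dt = (-3.0600, -0.6100, 0.5900)
v' = v + a·dt = (-0.7600, 0.8000, 1.4400)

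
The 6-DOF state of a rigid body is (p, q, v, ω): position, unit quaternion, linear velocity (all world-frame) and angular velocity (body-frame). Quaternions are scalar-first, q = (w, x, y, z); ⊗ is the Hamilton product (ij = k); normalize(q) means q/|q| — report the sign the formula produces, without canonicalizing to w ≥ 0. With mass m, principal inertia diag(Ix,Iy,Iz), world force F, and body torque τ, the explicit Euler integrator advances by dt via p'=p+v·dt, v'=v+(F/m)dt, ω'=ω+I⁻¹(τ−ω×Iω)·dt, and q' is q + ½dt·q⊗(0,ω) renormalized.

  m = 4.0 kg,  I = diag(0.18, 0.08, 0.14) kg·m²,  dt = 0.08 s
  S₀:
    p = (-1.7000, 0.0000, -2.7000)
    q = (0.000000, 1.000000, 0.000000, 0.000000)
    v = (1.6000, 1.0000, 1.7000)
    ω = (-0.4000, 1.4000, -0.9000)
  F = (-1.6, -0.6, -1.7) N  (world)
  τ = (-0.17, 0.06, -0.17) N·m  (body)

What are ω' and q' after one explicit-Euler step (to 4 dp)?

(τ − ω×Iω)/I = (-0.5244, 0.5700, -1.6143)
ω' = ω + α·dt = (-0.4420, 1.4456, -1.0291)
Hamilton product q⊗(0,ω) = (0.4000000, 0.0000000, 0.9000000, 1.4000000)
updated quaternion q' = (0.0160, 0.9977, 0.0359, 0.0559)

ω' = (-0.4420, 1.4456, -1.0291)
q' = (0.0160, 0.9977, 0.0359, 0.0559)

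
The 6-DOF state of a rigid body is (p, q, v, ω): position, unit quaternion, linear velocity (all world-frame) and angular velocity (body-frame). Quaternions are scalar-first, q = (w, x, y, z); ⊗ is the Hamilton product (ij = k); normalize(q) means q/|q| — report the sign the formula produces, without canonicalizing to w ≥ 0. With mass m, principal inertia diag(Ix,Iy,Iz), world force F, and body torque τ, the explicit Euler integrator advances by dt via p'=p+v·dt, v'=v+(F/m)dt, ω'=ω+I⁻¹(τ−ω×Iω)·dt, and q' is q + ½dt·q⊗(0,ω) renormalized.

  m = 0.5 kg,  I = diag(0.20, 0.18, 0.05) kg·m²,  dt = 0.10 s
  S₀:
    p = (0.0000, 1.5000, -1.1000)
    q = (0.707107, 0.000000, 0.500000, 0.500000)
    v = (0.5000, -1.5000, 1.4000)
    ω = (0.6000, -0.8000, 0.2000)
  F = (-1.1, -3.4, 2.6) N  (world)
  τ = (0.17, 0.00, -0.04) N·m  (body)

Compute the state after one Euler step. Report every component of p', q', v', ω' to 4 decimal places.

p' = (0.0500, 1.3500, -0.9600)
q' = (0.7212, 0.0462, 0.4861, 0.4914)
v' = (0.2800, -2.1800, 1.9200)
ω' = (0.6746, -0.8100, 0.1008)

(τ − ω×Iω)/I = (0.7460, -0.1000, -0.9920)
ω' = ω + α·dt = (0.6746, -0.8100, 0.1008)
2q̇ = q⊗(0,ω) = (0.3000000, 0.9242642, -0.2656856, -0.1585786)
q' = normalize(q + ½dt·q⊗(0,ω)) = (0.7212, 0.0462, 0.4861, 0.4914)
new position p' = (0.0500, 1.3500, -0.9600)
v' = v + a·dt = (0.2800, -2.1800, 1.9200)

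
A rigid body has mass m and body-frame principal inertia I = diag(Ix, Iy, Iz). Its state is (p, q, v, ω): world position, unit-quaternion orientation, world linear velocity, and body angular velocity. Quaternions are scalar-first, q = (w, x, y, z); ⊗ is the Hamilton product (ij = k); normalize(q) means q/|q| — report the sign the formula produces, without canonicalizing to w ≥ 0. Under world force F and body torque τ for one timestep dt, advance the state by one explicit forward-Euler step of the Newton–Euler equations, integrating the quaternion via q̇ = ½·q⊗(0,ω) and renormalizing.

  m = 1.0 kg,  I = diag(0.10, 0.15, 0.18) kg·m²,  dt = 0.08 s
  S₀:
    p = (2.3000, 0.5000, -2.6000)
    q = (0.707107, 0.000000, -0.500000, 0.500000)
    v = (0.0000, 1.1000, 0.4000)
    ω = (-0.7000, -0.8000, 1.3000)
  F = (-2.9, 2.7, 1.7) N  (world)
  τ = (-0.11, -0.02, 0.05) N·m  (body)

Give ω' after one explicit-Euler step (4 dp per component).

α = I⁻¹(τ − ω×Iω) = (-0.7880, -0.6187, 0.1222)
ω + α·dt = (-0.7630, -0.8495, 1.3098)

ω' = (-0.7630, -0.8495, 1.3098)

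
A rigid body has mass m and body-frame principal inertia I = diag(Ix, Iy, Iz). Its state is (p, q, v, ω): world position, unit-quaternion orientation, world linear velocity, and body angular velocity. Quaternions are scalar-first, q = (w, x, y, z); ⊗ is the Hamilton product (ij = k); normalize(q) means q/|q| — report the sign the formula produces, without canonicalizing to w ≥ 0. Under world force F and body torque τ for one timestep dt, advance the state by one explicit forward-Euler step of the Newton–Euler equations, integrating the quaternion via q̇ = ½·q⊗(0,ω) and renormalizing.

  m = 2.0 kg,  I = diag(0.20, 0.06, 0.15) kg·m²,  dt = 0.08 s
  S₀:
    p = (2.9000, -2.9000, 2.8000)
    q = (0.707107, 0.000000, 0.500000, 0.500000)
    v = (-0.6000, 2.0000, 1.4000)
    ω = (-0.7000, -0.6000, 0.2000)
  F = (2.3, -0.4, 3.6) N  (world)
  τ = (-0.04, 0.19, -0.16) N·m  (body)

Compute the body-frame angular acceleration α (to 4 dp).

α = (-0.1460, 3.2833, -0.6747)

precession coupling ω×(Iω) = (-0.0108, -0.0070, -0.0588)
angular accel α = (-0.1460, 3.2833, -0.6747)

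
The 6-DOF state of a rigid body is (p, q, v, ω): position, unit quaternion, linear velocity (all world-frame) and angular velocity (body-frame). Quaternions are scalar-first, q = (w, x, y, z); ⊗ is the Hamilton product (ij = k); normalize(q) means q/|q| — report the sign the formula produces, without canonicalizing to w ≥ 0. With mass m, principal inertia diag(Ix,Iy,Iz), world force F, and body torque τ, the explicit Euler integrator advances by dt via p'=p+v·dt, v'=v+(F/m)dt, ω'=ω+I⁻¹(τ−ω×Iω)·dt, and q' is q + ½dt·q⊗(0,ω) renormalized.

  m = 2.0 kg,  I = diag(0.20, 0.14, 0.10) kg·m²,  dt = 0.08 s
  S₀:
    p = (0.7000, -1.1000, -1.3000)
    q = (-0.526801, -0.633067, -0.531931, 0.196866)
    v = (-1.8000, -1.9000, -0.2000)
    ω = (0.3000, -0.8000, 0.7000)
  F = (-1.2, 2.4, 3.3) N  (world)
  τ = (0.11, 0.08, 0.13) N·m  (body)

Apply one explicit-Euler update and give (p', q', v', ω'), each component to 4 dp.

gyro term ω×Iω = (0.0224, 0.0210, 0.0144)
angular accel α = (0.4380, 0.4214, 1.1560)
ω' = ω + α·dt = (0.3350, -0.7663, 0.7925)
Hamilton product q⊗(0,ω) = (-0.3734309, -0.3728992, 0.9236475, 0.2972722)
q + ½dt·q⊗(0,ω), renormalized = (-0.5412, -0.6474, -0.4945, 0.2086)
a = (-0.6000, 1.2000, 1.6500)
p + v·dt = (0.5560, -1.2520, -1.3160)
v' = v + a·dt = (-1.8480, -1.8040, -0.0680)

p' = (0.5560, -1.2520, -1.3160)
q' = (-0.5412, -0.6474, -0.4945, 0.2086)
v' = (-1.8480, -1.8040, -0.0680)
ω' = (0.3350, -0.7663, 0.7925)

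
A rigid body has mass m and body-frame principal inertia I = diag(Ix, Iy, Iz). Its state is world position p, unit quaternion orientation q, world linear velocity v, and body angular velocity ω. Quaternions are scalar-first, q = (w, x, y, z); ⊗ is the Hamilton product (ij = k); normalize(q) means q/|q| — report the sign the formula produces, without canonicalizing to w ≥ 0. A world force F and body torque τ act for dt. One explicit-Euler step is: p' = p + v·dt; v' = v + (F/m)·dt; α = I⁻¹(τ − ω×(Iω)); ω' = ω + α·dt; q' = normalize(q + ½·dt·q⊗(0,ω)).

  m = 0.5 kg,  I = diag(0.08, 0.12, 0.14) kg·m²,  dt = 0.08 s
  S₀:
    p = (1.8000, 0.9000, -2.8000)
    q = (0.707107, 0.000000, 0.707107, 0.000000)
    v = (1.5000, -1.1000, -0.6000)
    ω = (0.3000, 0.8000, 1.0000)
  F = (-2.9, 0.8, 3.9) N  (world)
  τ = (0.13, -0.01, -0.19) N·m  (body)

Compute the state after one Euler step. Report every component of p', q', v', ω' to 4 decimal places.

p' = (1.9200, 0.8120, -2.8480)
q' = (0.6835, 0.0367, 0.7287, 0.0198)
v' = (1.0360, -0.9720, 0.0240)
ω' = (0.4140, 0.8053, 0.8859)

p + v·dt = (1.9200, 0.8120, -2.8480)
new velocity v' = (1.0360, -0.9720, 0.0240)
gyro term ω×Iω = (0.0160, -0.0180, 0.0096)
α = I⁻¹(τ − ω×Iω) = (1.4250, 0.0667, -1.4257)
ω + α·dt = (0.4140, 0.8053, 0.8859)
q⊗(0,ω) = (-0.5656856, 0.9192391, 0.5656856, 0.4949749)
q + ½dt·q⊗(0,ω), renormalized = (0.6835, 0.0367, 0.7287, 0.0198)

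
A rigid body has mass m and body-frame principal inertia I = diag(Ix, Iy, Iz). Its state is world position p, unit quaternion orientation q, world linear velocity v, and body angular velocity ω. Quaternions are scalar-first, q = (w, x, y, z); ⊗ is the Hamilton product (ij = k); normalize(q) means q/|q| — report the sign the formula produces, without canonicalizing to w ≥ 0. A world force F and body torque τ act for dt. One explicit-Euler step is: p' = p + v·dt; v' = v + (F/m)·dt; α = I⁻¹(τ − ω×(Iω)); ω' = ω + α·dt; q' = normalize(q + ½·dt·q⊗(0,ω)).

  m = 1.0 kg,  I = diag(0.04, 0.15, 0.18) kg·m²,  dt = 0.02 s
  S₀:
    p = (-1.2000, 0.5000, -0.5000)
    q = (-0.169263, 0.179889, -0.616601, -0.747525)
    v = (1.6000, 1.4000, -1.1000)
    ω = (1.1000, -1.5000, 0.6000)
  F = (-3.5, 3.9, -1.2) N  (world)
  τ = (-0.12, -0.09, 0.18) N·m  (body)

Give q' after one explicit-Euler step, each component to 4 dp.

q' = (-0.1760, 0.1631, -0.6232, -0.7443)

2q̇ = q⊗(0,ω) = (-0.6742644, -1.6774374, -0.6763164, 0.3068698)
q + ½dt·q⊗(0,ω), renormalized = (-0.1760, 0.1631, -0.6232, -0.7443)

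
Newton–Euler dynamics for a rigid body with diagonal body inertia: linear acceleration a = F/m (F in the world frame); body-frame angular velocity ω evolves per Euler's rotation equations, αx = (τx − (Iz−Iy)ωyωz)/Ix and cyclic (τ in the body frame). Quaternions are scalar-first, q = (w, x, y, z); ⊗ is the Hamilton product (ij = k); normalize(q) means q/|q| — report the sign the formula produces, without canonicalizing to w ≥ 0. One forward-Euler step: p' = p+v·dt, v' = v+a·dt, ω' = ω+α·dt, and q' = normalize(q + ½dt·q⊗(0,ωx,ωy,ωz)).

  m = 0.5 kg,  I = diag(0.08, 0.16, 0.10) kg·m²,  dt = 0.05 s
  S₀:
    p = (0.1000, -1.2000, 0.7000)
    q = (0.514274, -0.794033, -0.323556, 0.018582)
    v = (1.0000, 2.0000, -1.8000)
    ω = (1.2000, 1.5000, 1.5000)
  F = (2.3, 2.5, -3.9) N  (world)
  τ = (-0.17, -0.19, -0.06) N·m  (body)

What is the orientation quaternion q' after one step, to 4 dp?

q⊗(0,ω) = (1.4103006, 0.1039218, 1.9847589, -0.0313713)
updated quaternion q' = (0.5485, -0.7900, -0.2734, 0.0178)

q' = (0.5485, -0.7900, -0.2734, 0.0178)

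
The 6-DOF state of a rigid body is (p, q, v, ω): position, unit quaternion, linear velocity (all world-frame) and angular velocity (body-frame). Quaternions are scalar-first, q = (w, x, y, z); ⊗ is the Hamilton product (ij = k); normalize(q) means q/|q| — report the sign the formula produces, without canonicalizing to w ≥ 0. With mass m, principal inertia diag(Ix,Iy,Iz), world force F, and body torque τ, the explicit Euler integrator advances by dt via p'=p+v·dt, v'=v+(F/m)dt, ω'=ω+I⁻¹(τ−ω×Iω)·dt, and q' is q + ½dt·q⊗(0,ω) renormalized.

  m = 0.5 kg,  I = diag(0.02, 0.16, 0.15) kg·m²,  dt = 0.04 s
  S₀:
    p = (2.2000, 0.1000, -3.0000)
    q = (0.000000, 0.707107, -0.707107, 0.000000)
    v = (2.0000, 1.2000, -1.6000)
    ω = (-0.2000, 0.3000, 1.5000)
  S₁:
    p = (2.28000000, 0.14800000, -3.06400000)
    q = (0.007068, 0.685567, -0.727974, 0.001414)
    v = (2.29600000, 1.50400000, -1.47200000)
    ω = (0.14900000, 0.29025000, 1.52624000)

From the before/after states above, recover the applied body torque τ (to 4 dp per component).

ω₁ − ω₀ = (0.34900000, -0.00975000, 0.02624000)
precession coupling = (-0.0045, 0.0390, -0.0084)
τ = I·(Δω/dt) + ω₀×(Iω₀) = (0.1700, 0.0000, 0.0900)

τ = (0.1700, 0.0000, 0.0900)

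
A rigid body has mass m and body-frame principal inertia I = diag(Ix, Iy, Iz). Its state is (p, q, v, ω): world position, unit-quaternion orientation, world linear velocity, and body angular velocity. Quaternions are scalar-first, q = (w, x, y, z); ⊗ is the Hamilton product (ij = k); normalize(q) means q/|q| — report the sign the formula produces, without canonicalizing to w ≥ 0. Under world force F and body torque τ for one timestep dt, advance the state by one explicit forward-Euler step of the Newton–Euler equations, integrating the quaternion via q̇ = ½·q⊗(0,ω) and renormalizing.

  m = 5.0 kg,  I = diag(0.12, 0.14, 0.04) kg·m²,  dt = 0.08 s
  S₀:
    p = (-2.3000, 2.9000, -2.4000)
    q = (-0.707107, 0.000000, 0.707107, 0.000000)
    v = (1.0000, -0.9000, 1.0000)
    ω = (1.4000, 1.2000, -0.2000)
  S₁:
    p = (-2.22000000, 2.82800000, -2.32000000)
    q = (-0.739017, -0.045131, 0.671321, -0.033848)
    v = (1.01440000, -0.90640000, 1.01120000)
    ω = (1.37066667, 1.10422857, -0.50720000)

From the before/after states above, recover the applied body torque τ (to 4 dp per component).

rate change Δω = (-0.02933333, -0.09577143, -0.30720000)
precession coupling = (0.0240, -0.0224, 0.0336)
applied torque τ = (-0.0200, -0.1900, -0.1200)

τ = (-0.0200, -0.1900, -0.1200)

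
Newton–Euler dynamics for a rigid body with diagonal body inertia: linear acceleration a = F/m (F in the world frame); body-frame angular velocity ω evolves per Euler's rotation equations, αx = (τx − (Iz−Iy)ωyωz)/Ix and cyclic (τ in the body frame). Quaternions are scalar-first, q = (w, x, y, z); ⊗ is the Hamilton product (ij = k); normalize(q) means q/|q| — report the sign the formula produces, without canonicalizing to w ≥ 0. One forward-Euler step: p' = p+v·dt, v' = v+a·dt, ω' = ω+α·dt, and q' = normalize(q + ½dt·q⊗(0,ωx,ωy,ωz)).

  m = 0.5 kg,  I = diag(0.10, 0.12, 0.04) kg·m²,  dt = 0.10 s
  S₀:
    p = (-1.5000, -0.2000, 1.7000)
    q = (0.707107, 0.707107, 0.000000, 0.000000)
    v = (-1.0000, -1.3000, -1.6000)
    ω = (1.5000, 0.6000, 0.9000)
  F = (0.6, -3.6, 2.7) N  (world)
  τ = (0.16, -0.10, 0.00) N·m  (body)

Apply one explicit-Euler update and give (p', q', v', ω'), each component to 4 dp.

p' = (-1.6000, -0.3300, 1.5400)
q' = (0.6513, 0.7569, -0.0106, 0.0528)
v' = (-0.8800, -2.0200, -1.0600)
ω' = (1.7032, 0.4492, 0.8550)

linear accel F/m = (1.2000, -7.2000, 5.4000)
new position p' = (-1.6000, -0.3300, 1.5400)
v + (F/m)dt = (-0.8800, -2.0200, -1.0600)
ω×(Iω) gyroscopic = (-0.0432, 0.0810, 0.0180)
(τ − ω×Iω)/I = (2.0320, -1.5083, -0.4500)
new body rate ω' = (1.7032, 0.4492, 0.8550)
Hamilton product q⊗(0,ω) = (-1.0606605, 1.0606605, -0.2121321, 1.0606605)
updated quaternion q' = (0.6513, 0.7569, -0.0106, 0.0528)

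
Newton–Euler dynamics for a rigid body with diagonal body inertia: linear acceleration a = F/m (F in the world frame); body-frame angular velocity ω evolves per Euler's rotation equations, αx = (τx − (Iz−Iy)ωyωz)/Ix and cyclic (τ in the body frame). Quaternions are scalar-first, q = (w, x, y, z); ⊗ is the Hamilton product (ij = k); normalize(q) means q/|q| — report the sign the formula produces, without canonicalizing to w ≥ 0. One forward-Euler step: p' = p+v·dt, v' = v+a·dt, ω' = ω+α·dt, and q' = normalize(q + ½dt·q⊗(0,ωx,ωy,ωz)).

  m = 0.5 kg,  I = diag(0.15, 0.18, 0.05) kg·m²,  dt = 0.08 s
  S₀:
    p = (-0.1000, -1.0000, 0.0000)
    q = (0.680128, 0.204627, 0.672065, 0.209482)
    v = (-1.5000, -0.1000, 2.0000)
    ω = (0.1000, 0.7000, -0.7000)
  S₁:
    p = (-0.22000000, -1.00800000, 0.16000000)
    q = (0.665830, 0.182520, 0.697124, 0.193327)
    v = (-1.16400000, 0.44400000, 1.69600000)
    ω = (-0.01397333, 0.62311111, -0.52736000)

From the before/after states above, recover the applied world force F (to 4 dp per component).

v₁ − v₀ = (0.33600000, 0.54400000, -0.30400000)
F = m·Δv/dt = (2.1000, 3.4000, -1.9000)

F = (2.1000, 3.4000, -1.9000)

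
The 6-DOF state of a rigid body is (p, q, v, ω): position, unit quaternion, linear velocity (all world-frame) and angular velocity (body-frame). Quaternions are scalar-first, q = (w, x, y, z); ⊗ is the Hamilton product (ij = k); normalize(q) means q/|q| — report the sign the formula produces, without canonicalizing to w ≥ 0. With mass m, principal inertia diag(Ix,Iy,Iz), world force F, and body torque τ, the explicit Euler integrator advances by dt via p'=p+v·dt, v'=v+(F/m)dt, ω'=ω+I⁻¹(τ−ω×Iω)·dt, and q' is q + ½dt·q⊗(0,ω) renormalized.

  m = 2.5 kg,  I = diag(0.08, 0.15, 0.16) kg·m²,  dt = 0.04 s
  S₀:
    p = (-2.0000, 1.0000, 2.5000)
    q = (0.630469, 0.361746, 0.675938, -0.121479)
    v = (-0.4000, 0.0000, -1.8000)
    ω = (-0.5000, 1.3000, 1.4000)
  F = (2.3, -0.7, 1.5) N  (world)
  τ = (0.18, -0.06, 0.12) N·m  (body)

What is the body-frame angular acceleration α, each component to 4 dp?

α = (2.0225, -0.7733, 1.0344)

ω×(Iω) gyroscopic = (0.0182, 0.0560, -0.0455)
angular accel α = (2.0225, -0.7733, 1.0344)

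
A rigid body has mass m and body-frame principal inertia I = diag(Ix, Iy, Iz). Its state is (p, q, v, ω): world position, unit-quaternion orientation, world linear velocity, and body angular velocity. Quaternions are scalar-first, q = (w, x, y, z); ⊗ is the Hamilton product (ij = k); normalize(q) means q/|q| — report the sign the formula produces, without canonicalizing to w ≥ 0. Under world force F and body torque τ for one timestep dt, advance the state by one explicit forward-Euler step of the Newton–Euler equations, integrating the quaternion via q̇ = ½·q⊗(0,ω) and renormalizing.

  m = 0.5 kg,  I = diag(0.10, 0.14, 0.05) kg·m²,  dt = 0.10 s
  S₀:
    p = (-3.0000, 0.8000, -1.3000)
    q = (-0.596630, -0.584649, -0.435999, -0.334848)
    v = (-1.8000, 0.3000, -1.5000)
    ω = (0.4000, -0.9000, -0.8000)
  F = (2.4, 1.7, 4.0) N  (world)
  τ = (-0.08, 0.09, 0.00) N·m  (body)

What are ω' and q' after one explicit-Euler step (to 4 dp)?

ω' = (0.3848, -0.8243, -0.7712)
q' = (-0.6167, -0.5930, -0.4384, -0.2754)

precession coupling ω×(Iω) = (-0.0648, -0.0160, -0.0144)
(τ − ω×Iω)/I = (-0.1520, 0.7571, 0.2880)
ω' = ω + α·dt = (0.3848, -0.8243, -0.7712)
Hamilton product q⊗(0,ω) = (-0.4264179, -0.1912160, -0.0646914, 1.1778877)
updated quaternion q' = (-0.6167, -0.5930, -0.4384, -0.2754)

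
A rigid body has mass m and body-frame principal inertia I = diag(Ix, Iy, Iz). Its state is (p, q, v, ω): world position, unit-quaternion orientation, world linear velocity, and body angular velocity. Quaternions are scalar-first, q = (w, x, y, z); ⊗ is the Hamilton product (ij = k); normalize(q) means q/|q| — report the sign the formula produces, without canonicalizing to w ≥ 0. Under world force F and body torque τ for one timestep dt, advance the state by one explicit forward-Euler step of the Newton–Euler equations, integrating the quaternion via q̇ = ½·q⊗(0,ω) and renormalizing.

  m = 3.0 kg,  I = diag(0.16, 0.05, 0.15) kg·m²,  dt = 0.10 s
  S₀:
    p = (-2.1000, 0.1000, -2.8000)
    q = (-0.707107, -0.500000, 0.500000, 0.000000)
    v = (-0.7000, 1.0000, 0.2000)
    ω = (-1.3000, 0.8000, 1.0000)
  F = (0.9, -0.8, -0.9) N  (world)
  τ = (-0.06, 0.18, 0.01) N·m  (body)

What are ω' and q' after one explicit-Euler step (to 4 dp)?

α = I⁻¹(τ − ω×Iω) = (-0.8750, 3.8600, -0.6960)
new body rate ω' = (-1.3875, 1.1860, 0.9304)
q⊗(0,ω) = (-1.0500000, 1.4192391, -0.0656856, -0.4571070)
q' = normalize(q + ½dt·q⊗(0,ω)) = (-0.7565, -0.4273, 0.4947, -0.0228)

ω' = (-1.3875, 1.1860, 0.9304)
q' = (-0.7565, -0.4273, 0.4947, -0.0228)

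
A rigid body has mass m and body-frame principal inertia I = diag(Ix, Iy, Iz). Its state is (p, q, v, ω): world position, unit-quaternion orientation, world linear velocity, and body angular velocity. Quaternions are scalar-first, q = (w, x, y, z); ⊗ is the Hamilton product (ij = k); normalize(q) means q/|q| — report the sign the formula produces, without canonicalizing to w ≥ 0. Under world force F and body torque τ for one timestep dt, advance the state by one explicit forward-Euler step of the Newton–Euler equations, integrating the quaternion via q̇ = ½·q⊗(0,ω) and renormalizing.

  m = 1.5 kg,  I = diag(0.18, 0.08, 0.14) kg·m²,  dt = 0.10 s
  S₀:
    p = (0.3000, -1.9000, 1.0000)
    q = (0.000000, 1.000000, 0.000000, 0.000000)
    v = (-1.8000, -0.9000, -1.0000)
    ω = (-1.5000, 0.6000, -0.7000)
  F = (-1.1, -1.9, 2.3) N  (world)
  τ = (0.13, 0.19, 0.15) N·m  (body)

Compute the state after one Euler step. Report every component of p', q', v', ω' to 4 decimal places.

p' = (0.1200, -1.9900, 0.9000)
q' = (0.0747, 0.9961, 0.0349, 0.0299)
v' = (-1.8733, -1.0267, -0.8467)
ω' = (-1.4138, 0.7850, -0.6571)

angular accel α = (0.8622, 1.8500, 0.4286)
ω' = ω + α·dt = (-1.4138, 0.7850, -0.6571)
2q̇ = q⊗(0,ω) = (1.5000000, 0.0000000, 0.7000000, 0.6000000)
q + ½dt·q⊗(0,ω), renormalized = (0.0747, 0.9961, 0.0349, 0.0299)
a = (-0.7333, -1.2667, 1.5333)
new position p' = (0.1200, -1.9900, 0.9000)
v' = v + a·dt = (-1.8733, -1.0267, -0.8467)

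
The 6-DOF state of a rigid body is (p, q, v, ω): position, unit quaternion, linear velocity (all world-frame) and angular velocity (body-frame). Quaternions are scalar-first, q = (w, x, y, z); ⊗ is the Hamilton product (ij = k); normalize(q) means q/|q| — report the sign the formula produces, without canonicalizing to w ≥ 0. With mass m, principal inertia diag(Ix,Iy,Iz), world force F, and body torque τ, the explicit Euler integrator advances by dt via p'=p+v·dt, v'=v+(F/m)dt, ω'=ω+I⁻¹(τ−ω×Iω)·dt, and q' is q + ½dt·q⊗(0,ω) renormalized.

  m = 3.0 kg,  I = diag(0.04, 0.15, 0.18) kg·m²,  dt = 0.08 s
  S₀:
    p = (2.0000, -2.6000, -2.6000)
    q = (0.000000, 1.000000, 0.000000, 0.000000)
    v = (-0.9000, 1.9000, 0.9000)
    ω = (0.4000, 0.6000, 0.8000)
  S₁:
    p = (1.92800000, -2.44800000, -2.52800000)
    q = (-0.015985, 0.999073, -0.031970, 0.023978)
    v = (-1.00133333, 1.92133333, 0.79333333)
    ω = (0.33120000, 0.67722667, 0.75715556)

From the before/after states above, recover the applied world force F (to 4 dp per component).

velocity change Δv = (-0.10133333, 0.02133333, -0.10666667)
applied force F = (-3.8000, 0.8000, -4.0000)

F = (-3.8000, 0.8000, -4.0000)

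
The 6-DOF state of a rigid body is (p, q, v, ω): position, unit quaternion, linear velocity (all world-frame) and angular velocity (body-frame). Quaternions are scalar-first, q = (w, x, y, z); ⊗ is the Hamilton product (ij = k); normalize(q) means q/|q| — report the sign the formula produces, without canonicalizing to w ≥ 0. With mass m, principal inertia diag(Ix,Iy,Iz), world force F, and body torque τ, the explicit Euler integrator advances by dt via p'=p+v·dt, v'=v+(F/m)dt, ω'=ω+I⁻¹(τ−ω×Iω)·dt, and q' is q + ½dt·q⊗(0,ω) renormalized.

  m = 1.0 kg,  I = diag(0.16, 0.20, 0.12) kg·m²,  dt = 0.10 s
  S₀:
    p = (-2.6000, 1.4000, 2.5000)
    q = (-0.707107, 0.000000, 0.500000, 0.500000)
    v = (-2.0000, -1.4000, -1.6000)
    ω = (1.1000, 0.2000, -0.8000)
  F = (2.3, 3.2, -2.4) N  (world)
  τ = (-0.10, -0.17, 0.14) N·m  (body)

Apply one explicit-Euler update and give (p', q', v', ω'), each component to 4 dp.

p' = (-2.8000, 1.2600, 2.3400)
q' = (-0.6905, -0.0637, 0.5192, 0.4996)
v' = (-1.7700, -1.0800, -1.8400)
ω' = (1.0295, 0.1326, -0.6907)

a = (2.3000, 3.2000, -2.4000)
p + v·dt = (-2.8000, 1.2600, 2.3400)
v' = v + a·dt = (-1.7700, -1.0800, -1.8400)
α = I⁻¹(τ − ω×Iω) = (-0.7050, -0.6740, 1.0933)
ω' = ω + α·dt = (1.0295, 0.1326, -0.6907)
q⊗(0,ω) = (0.3000000, -1.2778177, 0.4085786, 0.0156856)
updated quaternion q' = (-0.6905, -0.0637, 0.5192, 0.4996)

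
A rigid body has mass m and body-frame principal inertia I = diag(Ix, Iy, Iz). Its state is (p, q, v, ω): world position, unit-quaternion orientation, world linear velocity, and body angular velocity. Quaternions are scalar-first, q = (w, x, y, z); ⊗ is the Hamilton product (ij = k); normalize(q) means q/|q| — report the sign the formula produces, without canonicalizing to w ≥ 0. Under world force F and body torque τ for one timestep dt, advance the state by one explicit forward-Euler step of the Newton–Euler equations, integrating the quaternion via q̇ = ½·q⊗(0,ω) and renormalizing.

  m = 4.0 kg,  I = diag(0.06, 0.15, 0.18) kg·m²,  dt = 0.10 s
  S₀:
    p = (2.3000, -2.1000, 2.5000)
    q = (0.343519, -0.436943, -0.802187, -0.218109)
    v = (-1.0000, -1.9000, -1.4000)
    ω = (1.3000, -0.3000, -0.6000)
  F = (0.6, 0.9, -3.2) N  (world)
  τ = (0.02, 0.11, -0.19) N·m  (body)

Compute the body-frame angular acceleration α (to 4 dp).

α = (0.2433, 0.1093, -0.8606)

precession coupling ω×(Iω) = (0.0054, 0.0936, -0.0351)
(τ − ω×Iω)/I = (0.2433, 0.1093, -0.8606)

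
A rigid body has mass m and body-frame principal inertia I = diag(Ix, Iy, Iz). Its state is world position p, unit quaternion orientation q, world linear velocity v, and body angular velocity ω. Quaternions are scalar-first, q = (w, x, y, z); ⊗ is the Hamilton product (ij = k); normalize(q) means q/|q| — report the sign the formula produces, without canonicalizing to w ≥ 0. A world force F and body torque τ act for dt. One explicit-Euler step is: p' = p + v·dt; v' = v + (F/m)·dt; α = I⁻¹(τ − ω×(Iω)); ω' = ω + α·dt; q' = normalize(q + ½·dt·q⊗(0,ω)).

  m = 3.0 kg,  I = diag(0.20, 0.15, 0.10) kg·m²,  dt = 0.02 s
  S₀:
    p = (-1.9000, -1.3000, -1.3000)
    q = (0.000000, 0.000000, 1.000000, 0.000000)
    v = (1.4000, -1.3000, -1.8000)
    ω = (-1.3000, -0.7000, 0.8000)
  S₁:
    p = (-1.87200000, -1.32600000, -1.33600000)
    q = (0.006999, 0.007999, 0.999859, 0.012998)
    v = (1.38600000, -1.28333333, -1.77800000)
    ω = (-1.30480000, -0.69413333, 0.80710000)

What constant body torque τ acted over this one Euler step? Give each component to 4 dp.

rate change Δω = (-0.00480000, 0.00586667, 0.00710000)
τ = I·(Δω/dt) + ω₀×(Iω₀) = (-0.0200, -0.0600, -0.0100)

τ = (-0.0200, -0.0600, -0.0100)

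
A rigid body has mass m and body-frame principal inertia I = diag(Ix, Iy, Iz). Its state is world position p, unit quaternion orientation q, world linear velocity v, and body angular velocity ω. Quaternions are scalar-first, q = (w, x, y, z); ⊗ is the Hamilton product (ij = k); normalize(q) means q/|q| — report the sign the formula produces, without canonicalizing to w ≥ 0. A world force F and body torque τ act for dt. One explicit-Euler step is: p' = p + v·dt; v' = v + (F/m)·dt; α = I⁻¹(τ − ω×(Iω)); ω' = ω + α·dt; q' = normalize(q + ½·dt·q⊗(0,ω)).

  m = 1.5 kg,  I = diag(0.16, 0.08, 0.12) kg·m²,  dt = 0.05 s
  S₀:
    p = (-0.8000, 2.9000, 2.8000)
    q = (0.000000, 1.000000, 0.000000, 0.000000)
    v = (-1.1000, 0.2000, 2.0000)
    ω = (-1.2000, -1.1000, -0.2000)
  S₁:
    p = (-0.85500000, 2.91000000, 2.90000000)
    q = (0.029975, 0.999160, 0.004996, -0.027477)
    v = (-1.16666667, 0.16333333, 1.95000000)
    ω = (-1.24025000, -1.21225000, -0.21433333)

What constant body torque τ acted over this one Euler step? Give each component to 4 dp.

τ = (-0.1200, -0.1700, -0.1400)

ω₁ − ω₀ = (-0.04025000, -0.11225000, -0.01433333)
ω₀×(Iω₀) = (0.0088, 0.0096, -0.1056)
applied torque τ = (-0.1200, -0.1700, -0.1400)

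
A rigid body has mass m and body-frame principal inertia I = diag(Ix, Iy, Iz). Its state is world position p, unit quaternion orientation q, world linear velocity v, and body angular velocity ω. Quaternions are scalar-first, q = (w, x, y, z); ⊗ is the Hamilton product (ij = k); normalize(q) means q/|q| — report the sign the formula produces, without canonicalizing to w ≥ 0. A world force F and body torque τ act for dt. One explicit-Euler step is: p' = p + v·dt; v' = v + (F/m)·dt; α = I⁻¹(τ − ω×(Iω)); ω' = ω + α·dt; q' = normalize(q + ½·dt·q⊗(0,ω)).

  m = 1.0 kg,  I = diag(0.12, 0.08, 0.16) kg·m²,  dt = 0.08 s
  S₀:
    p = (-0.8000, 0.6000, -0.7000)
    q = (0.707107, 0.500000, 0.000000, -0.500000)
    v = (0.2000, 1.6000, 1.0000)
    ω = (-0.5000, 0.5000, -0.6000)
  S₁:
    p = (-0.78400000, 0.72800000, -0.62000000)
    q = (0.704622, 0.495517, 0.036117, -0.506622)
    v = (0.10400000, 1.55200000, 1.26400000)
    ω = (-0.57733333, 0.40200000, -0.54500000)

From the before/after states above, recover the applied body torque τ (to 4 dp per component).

rate change Δω = (-0.07733333, -0.09800000, 0.05500000)
gyro term ω₀×Iω₀ = (-0.0240, -0.0120, 0.0100)
I·α + gyro = (-0.1400, -0.1100, 0.1200)

τ = (-0.1400, -0.1100, 0.1200)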